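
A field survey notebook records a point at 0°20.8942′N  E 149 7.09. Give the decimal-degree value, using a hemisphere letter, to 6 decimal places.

0.348237° N, 149.118167° E

Latitude: 20.8942′ = 0.348237°; total 0.3482367
Longitude: 149 + 7.09/60 = 149.1181667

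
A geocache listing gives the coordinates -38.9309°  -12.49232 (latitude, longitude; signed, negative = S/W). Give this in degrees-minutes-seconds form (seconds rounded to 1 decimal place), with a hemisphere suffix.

38°55′51.2″ S, 12°29′32.4″ W

Latitude is negative → S; |value| = 38.930900
φ: 0.930900 × 60 = 55.85400′ → 55′, remainder × 60 = 51.240″
Longitude is negative → W; |value| = 12.492320
Lon: whole degrees 12; 29.53920′ → 29′ and 32.352″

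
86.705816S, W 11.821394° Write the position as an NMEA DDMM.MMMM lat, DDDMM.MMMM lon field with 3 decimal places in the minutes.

φ: minutes = (86.705816 − 86) × 60 = 42.34896
Lon: minutes = (11.821394 − 11) × 60 = 49.28364

8642.349,S / 01149.284,W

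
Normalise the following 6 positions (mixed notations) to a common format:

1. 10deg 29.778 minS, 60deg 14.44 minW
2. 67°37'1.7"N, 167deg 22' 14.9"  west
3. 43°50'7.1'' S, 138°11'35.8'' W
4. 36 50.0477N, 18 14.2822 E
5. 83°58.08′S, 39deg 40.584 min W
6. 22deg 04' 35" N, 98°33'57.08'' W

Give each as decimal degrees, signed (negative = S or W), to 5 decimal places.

Point 1:
  Lat: 10 + 29.778/60 = 10.496300
  hemisphere S, so the sign is −
  Lon: 14.44′ = 0.240667°; total 60.240667
  W → negative
Point 2:
  φ: 37′ + 1.7″ = 37.02833′; 67 + 37.02833/60 = 67.617139
  N → positive
  Lon: 167° + 22/60 + 14.9/3600 = 167 + 0.366667 + 0.004139 = 167.370806
  W ⇒ negate
Point 3:
  φ: 43 + 50/60 + 7.1/3600 = 43.835306
  hemisphere S, so the sign is −
  λ: 138 + 11/60 + 35.8/3600 = 138.193278
  hemisphere W, so the sign is −
Point 4:
  φ: 36 + 50.0477/60 = 36.834128
  N ⇒ keep positive
  Lon: 14.2822′ = 0.238037°; total 18.238037
  E ⇒ keep positive
Point 5:
  Latitude: 58.08′ = 0.968000°; total 83.968000
  S ⇒ negate
  λ: 40.584′ = 0.676400°; total 39.676400
  W → negative
Point 6:
  Latitude: 4′ + 35″ = 4.58333′; 22 + 4.58333/60 = 22.076389
  N ⇒ keep positive
  Longitude: 33′ + 57.08″ = 33.95133′; 98 + 33.95133/60 = 98.565856
  W → negative

1. -10.49630, -60.24067
2. 67.61714, -167.37081
3. -43.83531, -138.19328
4. 36.83413, 18.23804
5. -83.96800, -39.67640
6. 22.07639, -98.56586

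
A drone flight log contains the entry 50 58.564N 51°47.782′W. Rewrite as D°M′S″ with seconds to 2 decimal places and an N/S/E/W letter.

50°58′33.84″ N, 51°47′46.92″ W

Lat: fractional minutes 0.56400 × 60 = 33.8400″
Longitude: fractional minutes 0.78200 × 60 = 46.9200″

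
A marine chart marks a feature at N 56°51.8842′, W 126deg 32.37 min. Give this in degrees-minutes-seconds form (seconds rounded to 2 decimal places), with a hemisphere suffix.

56°51′53.05″ N, 126°32′22.20″ W

Lat: 51.88420′ → 51′ and 0.88420 × 60 = 53.0520″
λ: fractional minutes 0.37000 × 60 = 22.2000″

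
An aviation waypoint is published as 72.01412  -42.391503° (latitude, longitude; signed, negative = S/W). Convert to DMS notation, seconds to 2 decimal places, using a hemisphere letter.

72°00′50.83″ N, 42°23′29.41″ W

Latitude: 0.014120 × 60 = 0.84720′ → 0′, remainder × 60 = 50.8320″
Longitude is negative → W; |value| = 42.391503
Longitude: 0.391503° → 23.49018′; 0.49018 × 60 = 29.4108″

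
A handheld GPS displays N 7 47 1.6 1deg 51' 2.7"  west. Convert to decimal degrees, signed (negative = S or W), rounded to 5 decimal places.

7.78378, -1.85075

Lat: 7° + 47/60 + 1.6/3600 = 7 + 0.783333 + 0.000444 = 7.783778
N ⇒ keep positive
Lon: 1 + 51/60 + 2.7/3600 = 1.850750
hemisphere W, so the sign is −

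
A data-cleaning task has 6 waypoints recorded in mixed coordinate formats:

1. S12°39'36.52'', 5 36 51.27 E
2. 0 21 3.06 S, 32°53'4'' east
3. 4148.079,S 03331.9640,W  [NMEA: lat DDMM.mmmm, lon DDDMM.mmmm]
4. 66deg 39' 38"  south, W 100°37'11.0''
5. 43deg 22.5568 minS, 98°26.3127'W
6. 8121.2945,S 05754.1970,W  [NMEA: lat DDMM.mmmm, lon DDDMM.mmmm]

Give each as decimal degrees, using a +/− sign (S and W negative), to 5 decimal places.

Point 1:
  Latitude: 12° + 39/60 + 36.52/3600 = 12 + 0.650000 + 0.010144 = 12.660144
  S → negative
  Longitude: 5 + 36/60 + 51.27/3600 = 5.614242
  E ⇒ keep positive
Point 2:
  φ: 0 + 21/60 + 3.06/3600 = 0.350850
  hemisphere S, so the sign is −
  Longitude: 32° + 53/60 + 4/3600 = 32 + 0.883333 + 0.001111 = 32.884444
  E ⇒ keep positive
Point 3:
  Lat: split at 2 digits → 41° and 48.079′; 41 + 48.079/60 = 41.801317
  S ⇒ negate
  λ: degrees = first 3 digits = 33, minutes = 31.964; 33 + 31.964/60 = 33.532733
  hemisphere W, so the sign is −
Point 4:
  Lat: 66 + 39/60 + 38/3600 = 66.660556
  hemisphere S, so the sign is −
  Lon: 100° + 37/60 + 11/3600 = 100 + 0.616667 + 0.003056 = 100.619722
  W ⇒ negate
Point 5:
  Latitude: 43 + 22.5568/60 = 43.375947
  S → negative
  Longitude: 26.3127′ = 0.438545°; total 98.438545
  W → negative
Point 6:
  Latitude: degrees = first 2 digits = 81, minutes = 21.2945; 81 + 21.2945/60 = 81.354908
  S → negative
  Lon: degrees = first 3 digits = 57, minutes = 54.197; 57 + 54.197/60 = 57.903283
  W ⇒ negate

1. -12.66014, 5.61424
2. -0.35085, 32.88444
3. -41.80132, -33.53273
4. -66.66056, -100.61972
5. -43.37595, -98.43855
6. -81.35491, -57.90328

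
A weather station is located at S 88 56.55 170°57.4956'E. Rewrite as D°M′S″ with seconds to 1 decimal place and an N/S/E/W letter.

88°56′33.0″ S, 170°57′29.7″ E

Lat: 56.55000′ → 56′ and 0.55000 × 60 = 33.000″
λ: fractional minutes 0.49560 × 60 = 29.736″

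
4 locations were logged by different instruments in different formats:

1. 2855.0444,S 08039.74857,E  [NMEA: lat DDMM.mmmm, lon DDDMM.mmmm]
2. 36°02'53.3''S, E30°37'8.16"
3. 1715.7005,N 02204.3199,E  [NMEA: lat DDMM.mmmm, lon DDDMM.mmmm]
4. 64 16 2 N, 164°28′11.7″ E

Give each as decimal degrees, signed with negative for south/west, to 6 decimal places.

1. -28.917407, 80.662476
2. -36.048139, 30.618933
3. 17.261675, 22.071998
4. 64.267222, 164.469917

Point 1:
  Lat: degrees = first 2 digits = 28, minutes = 55.0444; 28 + 55.0444/60 = 28.9174067
  hemisphere S, so the sign is −
  λ: degrees = first 3 digits = 80, minutes = 39.74857; 80 + 39.74857/60 = 80.6624762
  E → positive
Point 2:
  φ: 36° + 2/60 + 53.3/3600 = 36 + 0.033333 + 0.014806 = 36.0481389
  S → negative
  λ: 30 + 37/60 + 8.16/3600 = 30.6189333
  E → positive
Point 3:
  Lat: degrees = first 2 digits = 17, minutes = 15.7005; 17 + 15.7005/60 = 17.2616750
  N → positive
  Lon: degrees = first 3 digits = 22, minutes = 4.3199; 22 + 4.3199/60 = 22.0719983
  E → positive
Point 4:
  Lat: 64° + 16/60 + 2/3600 = 64 + 0.266667 + 0.000556 = 64.2672222
  N ⇒ keep positive
  λ: 164° + 28/60 + 11.7/3600 = 164 + 0.466667 + 0.003250 = 164.4699167
  E → positive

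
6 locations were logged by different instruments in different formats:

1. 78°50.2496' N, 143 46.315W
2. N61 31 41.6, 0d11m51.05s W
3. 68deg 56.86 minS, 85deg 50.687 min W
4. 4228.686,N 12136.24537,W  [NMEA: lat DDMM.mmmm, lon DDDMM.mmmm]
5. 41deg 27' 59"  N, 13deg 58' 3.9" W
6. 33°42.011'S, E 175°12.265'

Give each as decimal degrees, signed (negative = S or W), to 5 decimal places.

1. 78.83749, -143.77192
2. 61.52822, -0.19751
3. -68.94767, -85.84478
4. 42.47810, -121.60409
5. 41.46639, -13.96775
6. -33.70018, 175.20442

Point 1:
  Lat: 78 + 50.2496/60 = 78.837493
  N → positive
  λ: 46.315′ = 0.771917°; total 143.771917
  W ⇒ negate
Point 2:
  Latitude: 61 + 31/60 + 41.6/3600 = 61.528222
  N → positive
  λ: 0 + 11/60 + 51.05/3600 = 0.197514
  W → negative
Point 3:
  φ: 56.86′ = 0.947667°; total 68.947667
  S ⇒ negate
  Lon: 50.687′ = 0.844783°; total 85.844783
  W → negative
Point 4:
  Lat: degrees = first 2 digits = 42, minutes = 28.686; 42 + 28.686/60 = 42.478100
  N ⇒ keep positive
  λ: degrees = first 3 digits = 121, minutes = 36.24537; 121 + 36.24537/60 = 121.604090
  hemisphere W, so the sign is −
Point 5:
  Lat: 41 + 27/60 + 59/3600 = 41.466389
  N ⇒ keep positive
  λ: 13 + 58/60 + 3.9/3600 = 13.967750
  W ⇒ negate
Point 6:
  Lat: 33 + 42.011/60 = 33.700183
  S ⇒ negate
  λ: 175 + 12.265/60 = 175.204417
  E ⇒ keep positive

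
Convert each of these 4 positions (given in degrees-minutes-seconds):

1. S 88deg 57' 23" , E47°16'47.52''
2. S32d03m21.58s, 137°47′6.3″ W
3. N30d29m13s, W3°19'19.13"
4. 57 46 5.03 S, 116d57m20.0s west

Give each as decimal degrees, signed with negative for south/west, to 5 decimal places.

Point 1:
  Lat: 88 + 57/60 + 23/3600 = 88.956389
  S → negative
  λ: 47° + 16/60 + 47.52/3600 = 47 + 0.266667 + 0.013200 = 47.279867
  E ⇒ keep positive
Point 2:
  Lat: 32 + 3/60 + 21.58/3600 = 32.055994
  S ⇒ negate
  Lon: 47′ + 6.3″ = 47.10500′; 137 + 47.10500/60 = 137.785083
  hemisphere W, so the sign is −
Point 3:
  Latitude: 29′ + 13″ = 29.21667′; 30 + 29.21667/60 = 30.486944
  N → positive
  λ: 3 + 19/60 + 19.13/3600 = 3.321981
  W ⇒ negate
Point 4:
  Latitude: 46′ + 5.03″ = 46.08383′; 57 + 46.08383/60 = 57.768064
  S ⇒ negate
  λ: 116 + 57/60 + 20/3600 = 116.955556
  hemisphere W, so the sign is −

1. -88.95639, 47.27987
2. -32.05599, -137.78508
3. 30.48694, -3.32198
4. -57.76806, -116.95556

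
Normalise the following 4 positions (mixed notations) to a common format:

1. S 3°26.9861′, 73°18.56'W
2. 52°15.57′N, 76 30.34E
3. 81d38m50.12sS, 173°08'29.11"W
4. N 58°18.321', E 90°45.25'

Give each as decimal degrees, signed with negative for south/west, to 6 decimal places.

Point 1:
  Latitude: 26.9861′ = 0.449768°; total 3.4497683
  hemisphere S, so the sign is −
  Lon: 73 + 18.56/60 = 73.3093333
  hemisphere W, so the sign is −
Point 2:
  Latitude: 15.57′ = 0.259500°; total 52.2595000
  N ⇒ keep positive
  λ: 76 + 30.34/60 = 76.5056667
  E → positive
Point 3:
  Lat: 81 + 38/60 + 50.12/3600 = 81.6472556
  S ⇒ negate
  λ: 173 + 8/60 + 29.11/3600 = 173.1414194
  hemisphere W, so the sign is −
Point 4:
  φ: 18.321′ = 0.305350°; total 58.3053500
  N ⇒ keep positive
  Lon: 45.25′ = 0.754167°; total 90.7541667
  E → positive

1. -3.449768, -73.309333
2. 52.259500, 76.505667
3. -81.647256, -173.141419
4. 58.305350, 90.754167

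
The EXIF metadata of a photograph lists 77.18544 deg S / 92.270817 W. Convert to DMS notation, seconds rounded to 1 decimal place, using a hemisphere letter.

Latitude: whole degrees 77; 11.12640′ → 11′ and 7.584″
Lon: 0.270817° → 16.24902′; 0.24902 × 60 = 14.941″

77°11′7.6″ S, 92°16′14.9″ W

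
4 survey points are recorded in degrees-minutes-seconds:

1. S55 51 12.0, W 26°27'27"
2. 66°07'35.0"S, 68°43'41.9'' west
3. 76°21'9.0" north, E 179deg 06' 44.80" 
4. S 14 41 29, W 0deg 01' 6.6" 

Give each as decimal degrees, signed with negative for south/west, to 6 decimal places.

Point 1:
  φ: 55 + 51/60 + 12/3600 = 55.8533333
  S ⇒ negate
  λ: 26 + 27/60 + 27/3600 = 26.4575000
  W → negative
Point 2:
  Lat: 66 + 7/60 + 35/3600 = 66.1263889
  S → negative
  λ: 68° + 43/60 + 41.9/3600 = 68 + 0.716667 + 0.011639 = 68.7283056
  W → negative
Point 3:
  Latitude: 76 + 21/60 + 9/3600 = 76.3525000
  N ⇒ keep positive
  Longitude: 179 + 6/60 + 44.8/3600 = 179.1124444
  E ⇒ keep positive
Point 4:
  Latitude: 14 + 41/60 + 29/3600 = 14.6913889
  hemisphere S, so the sign is −
  Lon: 0 + 1/60 + 6.6/3600 = 0.0185000
  W ⇒ negate

1. -55.853333, -26.457500
2. -66.126389, -68.728306
3. 76.352500, 179.112444
4. -14.691389, -0.018500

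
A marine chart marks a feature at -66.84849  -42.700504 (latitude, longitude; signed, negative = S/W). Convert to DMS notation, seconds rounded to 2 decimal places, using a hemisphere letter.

Latitude is negative → S; |value| = 66.848490
Latitude: whole degrees 66; 50.90940′ → 50′ and 54.5640″
Longitude is negative → W; |value| = 42.700504
λ: whole degrees 42; 42.03024′ → 42′ and 1.8144″

66°50′54.56″ S, 42°42′1.81″ W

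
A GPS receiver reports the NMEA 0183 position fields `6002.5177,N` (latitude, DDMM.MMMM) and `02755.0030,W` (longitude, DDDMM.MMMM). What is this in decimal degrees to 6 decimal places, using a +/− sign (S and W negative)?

Latitude: degrees = first 2 digits = 60, minutes = 2.5177; 60 + 2.5177/60 = 60.0419617
N ⇒ keep positive
Longitude: degrees = first 3 digits = 27, minutes = 55.003; 27 + 55.003/60 = 27.9167167
hemisphere W, so the sign is −

60.041962, -27.916717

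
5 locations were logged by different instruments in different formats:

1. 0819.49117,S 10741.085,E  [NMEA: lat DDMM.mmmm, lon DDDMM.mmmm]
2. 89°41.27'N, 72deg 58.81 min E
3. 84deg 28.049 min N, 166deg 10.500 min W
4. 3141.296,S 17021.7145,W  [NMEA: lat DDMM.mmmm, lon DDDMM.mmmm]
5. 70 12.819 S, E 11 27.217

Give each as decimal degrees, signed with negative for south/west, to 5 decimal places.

Point 1:
  Lat: degrees = first 2 digits = 8, minutes = 19.49117; 8 + 19.49117/60 = 8.324853
  S → negative
  Lon: split at 3 digits → 107° and 41.085′; 107 + 41.085/60 = 107.684750
  E → positive
Point 2:
  φ: 89 + 41.27/60 = 89.687833
  N → positive
  λ: 58.81′ = 0.980167°; total 72.980167
  E ⇒ keep positive
Point 3:
  Lat: 84 + 28.049/60 = 84.467483
  N ⇒ keep positive
  λ: 166 + 10.5/60 = 166.175000
  W → negative
Point 4:
  φ: split at 2 digits → 31° and 41.296′; 31 + 41.296/60 = 31.688267
  S → negative
  Longitude: degrees = first 3 digits = 170, minutes = 21.7145; 170 + 21.7145/60 = 170.361908
  hemisphere W, so the sign is −
Point 5:
  φ: 70 + 12.819/60 = 70.213650
  hemisphere S, so the sign is −
  λ: 11 + 27.217/60 = 11.453617
  E ⇒ keep positive

1. -8.32485, 107.68475
2. 89.68783, 72.98017
3. 84.46748, -166.17500
4. -31.68827, -170.36191
5. -70.21365, 11.45362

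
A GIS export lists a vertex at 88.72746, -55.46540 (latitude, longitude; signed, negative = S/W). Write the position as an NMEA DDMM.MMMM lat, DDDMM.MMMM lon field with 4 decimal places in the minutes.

8843.6476,N / 05527.9240,W

Lat: fractional part 0.727460 → 43.647600 minutes
Longitude is negative → W; |value| = 55.465400
Longitude: fractional part 0.465400 → 27.924000 minutes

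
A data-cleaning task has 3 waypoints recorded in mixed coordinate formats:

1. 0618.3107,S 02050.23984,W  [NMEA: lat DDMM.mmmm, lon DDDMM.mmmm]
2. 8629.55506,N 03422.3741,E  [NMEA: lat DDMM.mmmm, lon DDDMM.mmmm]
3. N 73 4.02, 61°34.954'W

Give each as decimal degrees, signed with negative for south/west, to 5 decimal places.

1. -6.30518, -20.83733
2. 86.49258, 34.37290
3. 73.06700, -61.58257

Point 1:
  φ: split at 2 digits → 06° and 18.3107′; 6 + 18.3107/60 = 6.305178
  S → negative
  λ: split at 3 digits → 020° and 50.23984′; 20 + 50.23984/60 = 20.837331
  W ⇒ negate
Point 2:
  Lat: degrees = first 2 digits = 86, minutes = 29.55506; 86 + 29.55506/60 = 86.492584
  N ⇒ keep positive
  λ: degrees = first 3 digits = 34, minutes = 22.3741; 34 + 22.3741/60 = 34.372902
  E ⇒ keep positive
Point 3:
  Latitude: 4.02′ = 0.067000°; total 73.067000
  N → positive
  Longitude: 61 + 34.954/60 = 61.582567
  hemisphere W, so the sign is −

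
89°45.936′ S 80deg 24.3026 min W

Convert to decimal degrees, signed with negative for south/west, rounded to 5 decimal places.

-89.76560, -80.40504

φ: 89 + 45.936/60 = 89.765600
hemisphere S, so the sign is −
λ: 80 + 24.3026/60 = 80.405043
hemisphere W, so the sign is −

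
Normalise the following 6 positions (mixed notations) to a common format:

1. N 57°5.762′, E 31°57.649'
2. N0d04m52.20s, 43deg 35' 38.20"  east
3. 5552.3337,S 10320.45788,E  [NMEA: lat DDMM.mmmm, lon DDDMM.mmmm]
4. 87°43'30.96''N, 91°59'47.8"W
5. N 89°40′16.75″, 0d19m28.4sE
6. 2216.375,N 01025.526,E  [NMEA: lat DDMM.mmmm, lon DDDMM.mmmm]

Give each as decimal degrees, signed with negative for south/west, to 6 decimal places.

Point 1:
  φ: 5.762′ = 0.096033°; total 57.0960333
  N ⇒ keep positive
  Longitude: 31 + 57.649/60 = 31.9608167
  E ⇒ keep positive
Point 2:
  Latitude: 0° + 4/60 + 52.2/3600 = 0 + 0.066667 + 0.014500 = 0.0811667
  N → positive
  Longitude: 43 + 35/60 + 38.2/3600 = 43.5939444
  E → positive
Point 3:
  Latitude: split at 2 digits → 55° and 52.3337′; 55 + 52.3337/60 = 55.8722283
  S → negative
  Lon: split at 3 digits → 103° and 20.45788′; 103 + 20.45788/60 = 103.3409647
  E ⇒ keep positive
Point 4:
  Lat: 87 + 43/60 + 30.96/3600 = 87.7252667
  N → positive
  λ: 91° + 59/60 + 47.8/3600 = 91 + 0.983333 + 0.013278 = 91.9966111
  W ⇒ negate
Point 5:
  Lat: 89° + 40/60 + 16.75/3600 = 89 + 0.666667 + 0.004653 = 89.6713194
  N ⇒ keep positive
  λ: 0 + 19/60 + 28.4/3600 = 0.3245556
  E → positive
Point 6:
  Latitude: degrees = first 2 digits = 22, minutes = 16.375; 22 + 16.375/60 = 22.2729167
  N → positive
  Lon: split at 3 digits → 010° and 25.526′; 10 + 25.526/60 = 10.4254333
  E ⇒ keep positive

1. 57.096033, 31.960817
2. 0.081167, 43.593944
3. -55.872228, 103.340965
4. 87.725267, -91.996611
5. 89.671319, 0.324556
6. 22.272917, 10.425433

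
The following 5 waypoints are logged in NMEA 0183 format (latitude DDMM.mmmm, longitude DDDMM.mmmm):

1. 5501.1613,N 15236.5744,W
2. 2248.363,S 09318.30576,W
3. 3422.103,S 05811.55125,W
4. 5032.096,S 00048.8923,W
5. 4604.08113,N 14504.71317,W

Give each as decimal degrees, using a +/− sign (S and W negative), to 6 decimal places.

1. 55.019355, -152.609573
2. -22.806050, -93.305096
3. -34.368383, -58.192521
4. -50.534933, -0.814872
5. 46.068019, -145.078553

Point 1:
  φ: degrees = first 2 digits = 55, minutes = 1.1613; 55 + 1.1613/60 = 55.0193550
  N → positive
  Lon: split at 3 digits → 152° and 36.5744′; 152 + 36.5744/60 = 152.6095733
  hemisphere W, so the sign is −
Point 2:
  Latitude: split at 2 digits → 22° and 48.363′; 22 + 48.363/60 = 22.8060500
  S → negative
  Lon: split at 3 digits → 093° and 18.30576′; 93 + 18.30576/60 = 93.3050960
  W ⇒ negate
Point 3:
  Lat: split at 2 digits → 34° and 22.103′; 34 + 22.103/60 = 34.3683833
  hemisphere S, so the sign is −
  Lon: split at 3 digits → 058° and 11.55125′; 58 + 11.55125/60 = 58.1925208
  W → negative
Point 4:
  φ: degrees = first 2 digits = 50, minutes = 32.096; 50 + 32.096/60 = 50.5349333
  S → negative
  λ: split at 3 digits → 000° and 48.8923′; 0 + 48.8923/60 = 0.8148717
  hemisphere W, so the sign is −
Point 5:
  Latitude: degrees = first 2 digits = 46, minutes = 4.08113; 46 + 4.08113/60 = 46.0680188
  N ⇒ keep positive
  Lon: degrees = first 3 digits = 145, minutes = 4.71317; 145 + 4.71317/60 = 145.0785528
  hemisphere W, so the sign is −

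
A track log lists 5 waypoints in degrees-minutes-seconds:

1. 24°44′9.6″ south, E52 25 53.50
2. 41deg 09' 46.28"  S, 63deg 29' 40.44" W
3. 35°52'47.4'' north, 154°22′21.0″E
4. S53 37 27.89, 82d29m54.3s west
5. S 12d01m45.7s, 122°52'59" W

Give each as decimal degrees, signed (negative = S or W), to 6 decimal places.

Point 1:
  Lat: 24° + 44/60 + 9.6/3600 = 24 + 0.733333 + 0.002667 = 24.7360000
  S ⇒ negate
  Longitude: 52° + 25/60 + 53.5/3600 = 52 + 0.416667 + 0.014861 = 52.4315278
  E ⇒ keep positive
Point 2:
  Lat: 41 + 9/60 + 46.28/3600 = 41.1628556
  hemisphere S, so the sign is −
  λ: 63° + 29/60 + 40.44/3600 = 63 + 0.483333 + 0.011233 = 63.4945667
  W ⇒ negate
Point 3:
  Lat: 52′ + 47.4″ = 52.79000′; 35 + 52.79000/60 = 35.8798333
  N → positive
  Longitude: 154° + 22/60 + 21/3600 = 154 + 0.366667 + 0.005833 = 154.3725000
  E ⇒ keep positive
Point 4:
  Lat: 53° + 37/60 + 27.89/3600 = 53 + 0.616667 + 0.007747 = 53.6244139
  S → negative
  λ: 82° + 29/60 + 54.3/3600 = 82 + 0.483333 + 0.015083 = 82.4984167
  W → negative
Point 5:
  φ: 12° + 1/60 + 45.7/3600 = 12 + 0.016667 + 0.012694 = 12.0293611
  S → negative
  λ: 122 + 52/60 + 59/3600 = 122.8830556
  hemisphere W, so the sign is −

1. -24.736000, 52.431528
2. -41.162856, -63.494567
3. 35.879833, 154.372500
4. -53.624414, -82.498417
5. -12.029361, -122.883056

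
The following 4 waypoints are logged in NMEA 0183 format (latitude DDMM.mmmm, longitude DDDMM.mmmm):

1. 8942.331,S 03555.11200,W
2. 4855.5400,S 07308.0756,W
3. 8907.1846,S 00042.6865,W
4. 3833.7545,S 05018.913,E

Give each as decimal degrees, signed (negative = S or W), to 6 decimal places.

Point 1:
  Lat: degrees = first 2 digits = 89, minutes = 42.331; 89 + 42.331/60 = 89.7055167
  S → negative
  λ: split at 3 digits → 035° and 55.112′; 35 + 55.112/60 = 35.9185333
  hemisphere W, so the sign is −
Point 2:
  φ: degrees = first 2 digits = 48, minutes = 55.54; 48 + 55.54/60 = 48.9256667
  hemisphere S, so the sign is −
  Lon: split at 3 digits → 073° and 8.0756′; 73 + 8.0756/60 = 73.1345933
  W → negative
Point 3:
  φ: degrees = first 2 digits = 89, minutes = 7.1846; 89 + 7.1846/60 = 89.1197433
  S ⇒ negate
  Lon: degrees = first 3 digits = 0, minutes = 42.6865; 0 + 42.6865/60 = 0.7114417
  W ⇒ negate
Point 4:
  Latitude: degrees = first 2 digits = 38, minutes = 33.7545; 38 + 33.7545/60 = 38.5625750
  S → negative
  Longitude: degrees = first 3 digits = 50, minutes = 18.913; 50 + 18.913/60 = 50.3152167
  E ⇒ keep positive

1. -89.705517, -35.918533
2. -48.925667, -73.134593
3. -89.119743, -0.711442
4. -38.562575, 50.315217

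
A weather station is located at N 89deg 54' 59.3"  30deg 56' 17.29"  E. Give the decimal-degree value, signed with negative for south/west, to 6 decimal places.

89.916472, 30.938136

φ: 89° + 54/60 + 59.3/3600 = 89 + 0.900000 + 0.016472 = 89.9164722
N ⇒ keep positive
λ: 30 + 56/60 + 17.29/3600 = 30.9381361
E → positive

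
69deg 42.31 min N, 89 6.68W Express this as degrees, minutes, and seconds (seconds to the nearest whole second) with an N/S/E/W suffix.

69°42′19″ N, 89°06′41″ W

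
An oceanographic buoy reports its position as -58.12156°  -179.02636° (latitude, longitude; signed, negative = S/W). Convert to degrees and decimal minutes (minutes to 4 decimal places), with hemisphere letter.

58° 7.2936′ S, 179° 1.5816′ W

Latitude is negative → S; |value| = 58.121560
Lat: fractional part 0.121560 → 7.293600 minutes
Longitude is negative → W; |value| = 179.026360
Longitude: fractional part 0.026360 → 1.581600 minutes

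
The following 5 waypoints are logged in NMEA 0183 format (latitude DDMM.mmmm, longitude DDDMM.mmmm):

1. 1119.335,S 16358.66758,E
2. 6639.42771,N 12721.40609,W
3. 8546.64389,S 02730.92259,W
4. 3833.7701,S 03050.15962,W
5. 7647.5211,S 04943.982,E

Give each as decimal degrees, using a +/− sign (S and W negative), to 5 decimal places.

1. -11.32225, 163.97779
2. 66.65713, -127.35677
3. -85.77740, -27.51538
4. -38.56284, -30.83599
5. -76.79202, 49.73303

Point 1:
  Lat: split at 2 digits → 11° and 19.335′; 11 + 19.335/60 = 11.322250
  S ⇒ negate
  λ: degrees = first 3 digits = 163, minutes = 58.66758; 163 + 58.66758/60 = 163.977793
  E → positive
Point 2:
  φ: split at 2 digits → 66° and 39.42771′; 66 + 39.42771/60 = 66.657129
  N → positive
  Longitude: degrees = first 3 digits = 127, minutes = 21.40609; 127 + 21.40609/60 = 127.356768
  hemisphere W, so the sign is −
Point 3:
  Latitude: split at 2 digits → 85° and 46.64389′; 85 + 46.64389/60 = 85.777398
  hemisphere S, so the sign is −
  Longitude: degrees = first 3 digits = 27, minutes = 30.92259; 27 + 30.92259/60 = 27.515377
  W → negative
Point 4:
  φ: split at 2 digits → 38° and 33.7701′; 38 + 33.7701/60 = 38.562835
  hemisphere S, so the sign is −
  λ: split at 3 digits → 030° and 50.15962′; 30 + 50.15962/60 = 30.835994
  hemisphere W, so the sign is −
Point 5:
  Lat: split at 2 digits → 76° and 47.5211′; 76 + 47.5211/60 = 76.792018
  hemisphere S, so the sign is −
  Lon: split at 3 digits → 049° and 43.982′; 49 + 43.982/60 = 49.733033
  E → positive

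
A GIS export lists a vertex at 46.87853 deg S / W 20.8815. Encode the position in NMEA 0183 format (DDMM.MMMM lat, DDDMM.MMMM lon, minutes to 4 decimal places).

4652.7118,S / 02052.8900,W

Latitude: fractional part 0.878530 → 52.711800 minutes
Lon: fractional part 0.881500 → 52.890000 minutes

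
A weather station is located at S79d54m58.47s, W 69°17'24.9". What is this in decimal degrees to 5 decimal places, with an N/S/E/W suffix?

79.91624° S, 69.29025° W

Lat: 79° + 54/60 + 58.47/3600 = 79 + 0.900000 + 0.016242 = 79.916242
λ: 69° + 17/60 + 24.9/3600 = 69 + 0.283333 + 0.006917 = 69.290250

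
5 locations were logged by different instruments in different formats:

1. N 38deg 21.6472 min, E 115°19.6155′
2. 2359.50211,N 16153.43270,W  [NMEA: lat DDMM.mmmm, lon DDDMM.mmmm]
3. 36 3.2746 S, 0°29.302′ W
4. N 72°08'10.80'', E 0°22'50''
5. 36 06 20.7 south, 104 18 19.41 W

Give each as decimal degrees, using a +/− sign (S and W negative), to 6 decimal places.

Point 1:
  Latitude: 21.6472′ = 0.360787°; total 38.3607867
  N → positive
  Lon: 115 + 19.6155/60 = 115.3269250
  E → positive
Point 2:
  φ: degrees = first 2 digits = 23, minutes = 59.50211; 23 + 59.50211/60 = 23.9917018
  N ⇒ keep positive
  Longitude: split at 3 digits → 161° and 53.4327′; 161 + 53.4327/60 = 161.8905450
  hemisphere W, so the sign is −
Point 3:
  Latitude: 36 + 3.2746/60 = 36.0545767
  S → negative
  Lon: 0 + 29.302/60 = 0.4883667
  W → negative
Point 4:
  Lat: 72° + 8/60 + 10.8/3600 = 72 + 0.133333 + 0.003000 = 72.1363333
  N → positive
  λ: 22′ + 50″ = 22.83333′; 0 + 22.83333/60 = 0.3805556
  E → positive
Point 5:
  Latitude: 36° + 6/60 + 20.7/3600 = 36 + 0.100000 + 0.005750 = 36.1057500
  S ⇒ negate
  Lon: 104 + 18/60 + 19.41/3600 = 104.3053917
  hemisphere W, so the sign is −

1. 38.360787, 115.326925
2. 23.991702, -161.890545
3. -36.054577, -0.488367
4. 72.136333, 0.380556
5. -36.105750, -104.305392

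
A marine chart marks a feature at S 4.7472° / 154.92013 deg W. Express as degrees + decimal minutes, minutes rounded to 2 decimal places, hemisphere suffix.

4° 44.83′ S, 154° 55.21′ W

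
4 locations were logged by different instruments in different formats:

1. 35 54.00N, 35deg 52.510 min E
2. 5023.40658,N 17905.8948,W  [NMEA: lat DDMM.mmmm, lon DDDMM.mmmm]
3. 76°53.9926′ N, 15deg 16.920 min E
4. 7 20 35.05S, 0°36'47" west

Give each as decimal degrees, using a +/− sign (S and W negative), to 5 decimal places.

1. 35.90000, 35.87517
2. 50.39011, -179.09825
3. 76.89988, 15.28200
4. -7.34307, -0.61306

Point 1:
  Latitude: 54′ = 0.900000°; total 35.900000
  N ⇒ keep positive
  Lon: 52.51′ = 0.875167°; total 35.875167
  E → positive
Point 2:
  φ: degrees = first 2 digits = 50, minutes = 23.40658; 50 + 23.40658/60 = 50.390110
  N → positive
  λ: degrees = first 3 digits = 179, minutes = 5.8948; 179 + 5.8948/60 = 179.098247
  W → negative
Point 3:
  Latitude: 76 + 53.9926/60 = 76.899877
  N ⇒ keep positive
  Longitude: 16.92′ = 0.282000°; total 15.282000
  E → positive
Point 4:
  Latitude: 20′ + 35.05″ = 20.58417′; 7 + 20.58417/60 = 7.343069
  hemisphere S, so the sign is −
  λ: 36′ + 47″ = 36.78333′; 0 + 36.78333/60 = 0.613056
  hemisphere W, so the sign is −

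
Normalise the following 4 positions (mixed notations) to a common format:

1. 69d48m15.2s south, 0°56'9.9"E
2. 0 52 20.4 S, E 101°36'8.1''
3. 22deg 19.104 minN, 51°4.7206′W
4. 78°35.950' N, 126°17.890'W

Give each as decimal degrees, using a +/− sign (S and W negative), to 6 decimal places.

1. -69.804222, 0.936083
2. -0.872333, 101.602250
3. 22.318400, -51.078677
4. 78.599167, -126.298167

Point 1:
  φ: 69° + 48/60 + 15.2/3600 = 69 + 0.800000 + 0.004222 = 69.8042222
  S ⇒ negate
  Lon: 0° + 56/60 + 9.9/3600 = 0 + 0.933333 + 0.002750 = 0.9360833
  E → positive
Point 2:
  φ: 0° + 52/60 + 20.4/3600 = 0 + 0.866667 + 0.005667 = 0.8723333
  S ⇒ negate
  Lon: 36′ + 8.1″ = 36.13500′; 101 + 36.13500/60 = 101.6022500
  E ⇒ keep positive
Point 3:
  Latitude: 19.104′ = 0.318400°; total 22.3184000
  N → positive
  Lon: 51 + 4.7206/60 = 51.0786767
  W ⇒ negate
Point 4:
  Latitude: 35.95′ = 0.599167°; total 78.5991667
  N ⇒ keep positive
  Longitude: 17.89′ = 0.298167°; total 126.2981667
  W ⇒ negate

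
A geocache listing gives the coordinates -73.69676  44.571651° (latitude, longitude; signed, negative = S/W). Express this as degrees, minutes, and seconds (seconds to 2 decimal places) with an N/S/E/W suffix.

73°41′48.34″ S, 44°34′17.94″ E

Latitude is negative → S; |value| = 73.696760
φ: 0.696760 × 60 = 41.80560′ → 41′, remainder × 60 = 48.3360″
λ: 0.571651° → 34.29906′; 0.29906 × 60 = 17.9436″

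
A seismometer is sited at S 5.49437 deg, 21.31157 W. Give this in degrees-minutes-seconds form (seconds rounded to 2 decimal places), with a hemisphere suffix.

φ: 0.494370° → 29.66220′; 0.66220 × 60 = 39.7320″
Longitude: 0.311570° → 18.69420′; 0.69420 × 60 = 41.6520″

5°29′39.73″ S, 21°18′41.65″ W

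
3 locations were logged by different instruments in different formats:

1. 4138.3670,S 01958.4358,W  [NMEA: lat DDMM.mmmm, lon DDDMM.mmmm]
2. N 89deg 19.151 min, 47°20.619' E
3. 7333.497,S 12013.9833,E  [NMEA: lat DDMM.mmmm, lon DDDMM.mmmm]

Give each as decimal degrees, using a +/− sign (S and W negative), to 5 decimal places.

Point 1:
  φ: degrees = first 2 digits = 41, minutes = 38.367; 41 + 38.367/60 = 41.639450
  S → negative
  Lon: split at 3 digits → 019° and 58.4358′; 19 + 58.4358/60 = 19.973930
  W → negative
Point 2:
  Lat: 19.151′ = 0.319183°; total 89.319183
  N ⇒ keep positive
  Lon: 20.619′ = 0.343650°; total 47.343650
  E → positive
Point 3:
  Lat: split at 2 digits → 73° and 33.497′; 73 + 33.497/60 = 73.558283
  S → negative
  λ: split at 3 digits → 120° and 13.9833′; 120 + 13.9833/60 = 120.233055
  E → positive

1. -41.63945, -19.97393
2. 89.31918, 47.34365
3. -73.55828, 120.23306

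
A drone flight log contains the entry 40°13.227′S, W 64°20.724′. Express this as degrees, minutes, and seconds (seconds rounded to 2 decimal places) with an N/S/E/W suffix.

40°13′13.62″ S, 64°20′43.44″ W

φ: fractional minutes 0.22700 × 60 = 13.6200″
λ: 20.72400′ → 20′ and 0.72400 × 60 = 43.4400″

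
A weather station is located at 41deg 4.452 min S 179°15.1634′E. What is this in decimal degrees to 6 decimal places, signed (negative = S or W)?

-41.074200, 179.252723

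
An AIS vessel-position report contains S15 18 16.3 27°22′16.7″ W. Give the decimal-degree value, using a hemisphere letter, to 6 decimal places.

15.304528° S, 27.371306° W

Latitude: 18′ + 16.3″ = 18.27167′; 15 + 18.27167/60 = 15.3045278
λ: 27 + 22/60 + 16.7/3600 = 27.3713056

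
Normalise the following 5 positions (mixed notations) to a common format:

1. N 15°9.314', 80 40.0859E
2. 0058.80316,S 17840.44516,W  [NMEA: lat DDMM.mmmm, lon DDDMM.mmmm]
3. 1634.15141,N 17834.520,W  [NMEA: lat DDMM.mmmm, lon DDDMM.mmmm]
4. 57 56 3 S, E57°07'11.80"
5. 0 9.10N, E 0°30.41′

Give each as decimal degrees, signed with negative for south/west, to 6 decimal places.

Point 1:
  Latitude: 15 + 9.314/60 = 15.1552333
  N → positive
  λ: 80 + 40.0859/60 = 80.6680983
  E → positive
Point 2:
  Latitude: split at 2 digits → 00° and 58.80316′; 0 + 58.80316/60 = 0.9800527
  S → negative
  λ: degrees = first 3 digits = 178, minutes = 40.44516; 178 + 40.44516/60 = 178.6740860
  hemisphere W, so the sign is −
Point 3:
  φ: split at 2 digits → 16° and 34.15141′; 16 + 34.15141/60 = 16.5691902
  N ⇒ keep positive
  Lon: degrees = first 3 digits = 178, minutes = 34.52; 178 + 34.52/60 = 178.5753333
  W ⇒ negate
Point 4:
  Latitude: 57 + 56/60 + 3/3600 = 57.9341667
  S ⇒ negate
  Lon: 57° + 7/60 + 11.8/3600 = 57 + 0.116667 + 0.003278 = 57.1199444
  E ⇒ keep positive
Point 5:
  Latitude: 9.1′ = 0.151667°; total 0.1516667
  N ⇒ keep positive
  λ: 30.41′ = 0.506833°; total 0.5068333
  E ⇒ keep positive

1. 15.155233, 80.668098
2. -0.980053, -178.674086
3. 16.569190, -178.575333
4. -57.934167, 57.119944
5. 0.151667, 0.506833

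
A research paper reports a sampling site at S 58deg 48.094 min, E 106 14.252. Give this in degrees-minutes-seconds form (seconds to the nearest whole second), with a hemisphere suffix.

58°48′6″ S, 106°14′15″ E

φ: fractional minutes 0.09400 × 60 = 5.64″
Lon: fractional minutes 0.25200 × 60 = 15.12″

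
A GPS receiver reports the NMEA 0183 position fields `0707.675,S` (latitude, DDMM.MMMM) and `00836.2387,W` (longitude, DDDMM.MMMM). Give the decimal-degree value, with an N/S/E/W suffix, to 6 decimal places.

Latitude: degrees = first 2 digits = 7, minutes = 7.675; 7 + 7.675/60 = 7.1279167
Lon: degrees = first 3 digits = 8, minutes = 36.2387; 8 + 36.2387/60 = 8.6039783

7.127917° S, 8.603978° W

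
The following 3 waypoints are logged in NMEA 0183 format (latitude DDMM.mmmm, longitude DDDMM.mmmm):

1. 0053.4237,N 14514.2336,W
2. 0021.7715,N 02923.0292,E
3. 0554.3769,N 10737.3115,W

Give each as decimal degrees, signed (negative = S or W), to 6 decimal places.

Point 1:
  Latitude: degrees = first 2 digits = 0, minutes = 53.4237; 0 + 53.4237/60 = 0.8903950
  N ⇒ keep positive
  λ: split at 3 digits → 145° and 14.2336′; 145 + 14.2336/60 = 145.2372267
  W → negative
Point 2:
  φ: degrees = first 2 digits = 0, minutes = 21.7715; 0 + 21.7715/60 = 0.3628583
  N ⇒ keep positive
  λ: degrees = first 3 digits = 29, minutes = 23.0292; 29 + 23.0292/60 = 29.3838200
  E → positive
Point 3:
  φ: split at 2 digits → 05° and 54.3769′; 5 + 54.3769/60 = 5.9062817
  N ⇒ keep positive
  Lon: split at 3 digits → 107° and 37.3115′; 107 + 37.3115/60 = 107.6218583
  W → negative

1. 0.890395, -145.237227
2. 0.362858, 29.383820
3. 5.906282, -107.621858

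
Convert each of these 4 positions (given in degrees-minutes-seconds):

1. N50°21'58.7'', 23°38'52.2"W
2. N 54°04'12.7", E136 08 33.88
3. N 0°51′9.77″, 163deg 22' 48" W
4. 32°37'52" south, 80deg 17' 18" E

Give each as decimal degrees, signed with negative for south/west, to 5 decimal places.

1. 50.36631, -23.64783
2. 54.07019, 136.14274
3. 0.85271, -163.38000
4. -32.63111, 80.28833

Point 1:
  Lat: 50 + 21/60 + 58.7/3600 = 50.366306
  N ⇒ keep positive
  Lon: 23 + 38/60 + 52.2/3600 = 23.647833
  W → negative
Point 2:
  Lat: 4′ + 12.7″ = 4.21167′; 54 + 4.21167/60 = 54.070194
  N → positive
  λ: 136 + 8/60 + 33.88/3600 = 136.142744
  E ⇒ keep positive
Point 3:
  Lat: 0 + 51/60 + 9.77/3600 = 0.852714
  N ⇒ keep positive
  λ: 163° + 22/60 + 48/3600 = 163 + 0.366667 + 0.013333 = 163.380000
  hemisphere W, so the sign is −
Point 4:
  Lat: 32 + 37/60 + 52/3600 = 32.631111
  S → negative
  λ: 80 + 17/60 + 18/3600 = 80.288333
  E ⇒ keep positive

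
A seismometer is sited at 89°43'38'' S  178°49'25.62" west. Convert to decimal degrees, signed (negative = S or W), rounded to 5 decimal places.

-89.72722, -178.82378

φ: 89° + 43/60 + 38/3600 = 89 + 0.716667 + 0.010556 = 89.727222
hemisphere S, so the sign is −
Lon: 178° + 49/60 + 25.62/3600 = 178 + 0.816667 + 0.007117 = 178.823783
hemisphere W, so the sign is −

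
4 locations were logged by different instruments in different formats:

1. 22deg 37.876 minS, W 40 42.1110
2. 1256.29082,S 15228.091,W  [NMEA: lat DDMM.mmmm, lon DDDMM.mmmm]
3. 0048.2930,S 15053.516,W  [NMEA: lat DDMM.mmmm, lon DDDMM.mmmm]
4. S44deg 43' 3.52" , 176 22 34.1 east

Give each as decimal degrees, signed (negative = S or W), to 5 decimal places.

Point 1:
  Lat: 37.876′ = 0.631267°; total 22.631267
  S → negative
  λ: 42.111′ = 0.701850°; total 40.701850
  W ⇒ negate
Point 2:
  φ: split at 2 digits → 12° and 56.29082′; 12 + 56.29082/60 = 12.938180
  S → negative
  Lon: split at 3 digits → 152° and 28.091′; 152 + 28.091/60 = 152.468183
  W ⇒ negate
Point 3:
  Lat: degrees = first 2 digits = 0, minutes = 48.293; 0 + 48.293/60 = 0.804883
  S → negative
  λ: split at 3 digits → 150° and 53.516′; 150 + 53.516/60 = 150.891933
  W ⇒ negate
Point 4:
  Lat: 44 + 43/60 + 3.52/3600 = 44.717644
  S → negative
  Lon: 176° + 22/60 + 34.1/3600 = 176 + 0.366667 + 0.009472 = 176.376139
  E ⇒ keep positive

1. -22.63127, -40.70185
2. -12.93818, -152.46818
3. -0.80488, -150.89193
4. -44.71764, 176.37614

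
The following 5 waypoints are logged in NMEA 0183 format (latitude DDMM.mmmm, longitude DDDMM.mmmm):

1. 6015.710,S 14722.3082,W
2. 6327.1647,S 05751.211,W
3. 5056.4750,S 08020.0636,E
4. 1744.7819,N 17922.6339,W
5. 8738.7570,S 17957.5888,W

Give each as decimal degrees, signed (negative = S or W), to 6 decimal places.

1. -60.261833, -147.371803
2. -63.452745, -57.853517
3. -50.941250, 80.334393
4. 17.746365, -179.377232
5. -87.645950, -179.959813

Point 1:
  φ: degrees = first 2 digits = 60, minutes = 15.71; 60 + 15.71/60 = 60.2618333
  hemisphere S, so the sign is −
  λ: split at 3 digits → 147° and 22.3082′; 147 + 22.3082/60 = 147.3718033
  hemisphere W, so the sign is −
Point 2:
  Latitude: degrees = first 2 digits = 63, minutes = 27.1647; 63 + 27.1647/60 = 63.4527450
  S ⇒ negate
  λ: split at 3 digits → 057° and 51.211′; 57 + 51.211/60 = 57.8535167
  W ⇒ negate
Point 3:
  Lat: degrees = first 2 digits = 50, minutes = 56.475; 50 + 56.475/60 = 50.9412500
  S → negative
  Lon: split at 3 digits → 080° and 20.0636′; 80 + 20.0636/60 = 80.3343933
  E → positive
Point 4:
  φ: degrees = first 2 digits = 17, minutes = 44.7819; 17 + 44.7819/60 = 17.7463650
  N → positive
  Longitude: degrees = first 3 digits = 179, minutes = 22.6339; 179 + 22.6339/60 = 179.3772317
  W → negative
Point 5:
  Latitude: split at 2 digits → 87° and 38.757′; 87 + 38.757/60 = 87.6459500
  S → negative
  λ: degrees = first 3 digits = 179, minutes = 57.5888; 179 + 57.5888/60 = 179.9598133
  W ⇒ negate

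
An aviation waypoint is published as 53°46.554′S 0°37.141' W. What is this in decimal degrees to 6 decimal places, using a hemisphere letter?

53.775900° S, 0.619017° W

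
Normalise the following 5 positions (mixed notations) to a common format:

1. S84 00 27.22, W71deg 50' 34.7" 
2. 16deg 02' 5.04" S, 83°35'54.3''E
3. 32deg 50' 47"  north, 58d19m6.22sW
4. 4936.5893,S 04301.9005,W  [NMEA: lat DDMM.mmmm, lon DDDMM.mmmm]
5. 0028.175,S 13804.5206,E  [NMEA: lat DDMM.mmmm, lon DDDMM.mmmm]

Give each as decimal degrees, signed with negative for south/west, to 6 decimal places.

1. -84.007561, -71.842972
2. -16.034733, 83.598417
3. 32.846389, -58.318394
4. -49.609822, -43.031675
5. -0.469583, 138.075343

Point 1:
  Latitude: 84° + 0/60 + 27.22/3600 = 84 + 0.000000 + 0.007561 = 84.0075611
  hemisphere S, so the sign is −
  Longitude: 71 + 50/60 + 34.7/3600 = 71.8429722
  W ⇒ negate
Point 2:
  Latitude: 2′ + 5.04″ = 2.08400′; 16 + 2.08400/60 = 16.0347333
  S → negative
  Longitude: 35′ + 54.3″ = 35.90500′; 83 + 35.90500/60 = 83.5984167
  E → positive
Point 3:
  φ: 32 + 50/60 + 47/3600 = 32.8463889
  N ⇒ keep positive
  Longitude: 19′ + 6.22″ = 19.10367′; 58 + 19.10367/60 = 58.3183944
  hemisphere W, so the sign is −
Point 4:
  Latitude: degrees = first 2 digits = 49, minutes = 36.5893; 49 + 36.5893/60 = 49.6098217
  hemisphere S, so the sign is −
  λ: degrees = first 3 digits = 43, minutes = 1.9005; 43 + 1.9005/60 = 43.0316750
  hemisphere W, so the sign is −
Point 5:
  Latitude: split at 2 digits → 00° and 28.175′; 0 + 28.175/60 = 0.4695833
  S → negative
  Longitude: split at 3 digits → 138° and 4.5206′; 138 + 4.5206/60 = 138.0753433
  E → positive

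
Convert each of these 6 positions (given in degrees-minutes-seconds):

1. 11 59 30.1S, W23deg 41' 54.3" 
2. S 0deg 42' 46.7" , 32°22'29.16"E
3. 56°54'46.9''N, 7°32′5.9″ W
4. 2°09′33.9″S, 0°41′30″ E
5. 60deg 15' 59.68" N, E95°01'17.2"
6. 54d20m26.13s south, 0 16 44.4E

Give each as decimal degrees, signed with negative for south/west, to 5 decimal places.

1. -11.99169, -23.69842
2. -0.71297, 32.37477
3. 56.91303, -7.53497
4. -2.15942, 0.69167
5. 60.26658, 95.02144
6. -54.34059, 0.27900

Point 1:
  Lat: 11° + 59/60 + 30.1/3600 = 11 + 0.983333 + 0.008361 = 11.991694
  hemisphere S, so the sign is −
  Longitude: 23 + 41/60 + 54.3/3600 = 23.698417
  hemisphere W, so the sign is −
Point 2:
  φ: 0° + 42/60 + 46.7/3600 = 0 + 0.700000 + 0.012972 = 0.712972
  S → negative
  λ: 32 + 22/60 + 29.16/3600 = 32.374767
  E → positive
Point 3:
  φ: 56° + 54/60 + 46.9/3600 = 56 + 0.900000 + 0.013028 = 56.913028
  N → positive
  Longitude: 7 + 32/60 + 5.9/3600 = 7.534972
  hemisphere W, so the sign is −
Point 4:
  Latitude: 2 + 9/60 + 33.9/3600 = 2.159417
  S ⇒ negate
  Lon: 41′ + 30″ = 41.50000′; 0 + 41.50000/60 = 0.691667
  E ⇒ keep positive
Point 5:
  Latitude: 15′ + 59.68″ = 15.99467′; 60 + 15.99467/60 = 60.266578
  N ⇒ keep positive
  Longitude: 95° + 1/60 + 17.2/3600 = 95 + 0.016667 + 0.004778 = 95.021444
  E ⇒ keep positive
Point 6:
  Lat: 20′ + 26.13″ = 20.43550′; 54 + 20.43550/60 = 54.340592
  S ⇒ negate
  Longitude: 0 + 16/60 + 44.4/3600 = 0.279000
  E ⇒ keep positive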